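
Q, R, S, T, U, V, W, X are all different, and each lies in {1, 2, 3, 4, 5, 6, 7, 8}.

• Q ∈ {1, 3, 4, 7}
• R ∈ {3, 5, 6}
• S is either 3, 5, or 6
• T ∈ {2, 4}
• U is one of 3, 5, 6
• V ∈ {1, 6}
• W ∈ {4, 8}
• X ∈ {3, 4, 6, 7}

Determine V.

The 8 variables draw from only 8 values {1, 2, 3, 4, 5, 6, 7, 8}, so each is used; only T can be 2, hence T = 2.
The 7 still-open variables draw from only 7 values {1, 3, 4, 5, 6, 7, 8}, so each is used; only W can be 8, hence W = 8.
R, S, U between them cover only {3, 5, 6} — a naked triple. Remove those values from Q, V, X.
So V = 1.

1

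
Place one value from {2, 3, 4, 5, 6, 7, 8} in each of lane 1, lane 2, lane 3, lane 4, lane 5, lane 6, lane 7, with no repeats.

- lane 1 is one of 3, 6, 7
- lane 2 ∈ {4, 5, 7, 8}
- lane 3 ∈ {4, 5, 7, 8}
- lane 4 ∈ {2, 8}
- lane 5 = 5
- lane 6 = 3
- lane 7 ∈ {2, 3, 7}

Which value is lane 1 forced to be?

lane 5's domain is down to {5}, so lane 5 = 5. Eliminate 5 elsewhere: lane 2, lane 3.
That leaves lane 6 = 3. Eliminate 3 elsewhere: lane 1, lane 7.
The 5 still-open variables draw from only 5 values {2, 4, 6, 7, 8}, so each is used; only lane 1 can be 6, hence lane 1 = 6.

6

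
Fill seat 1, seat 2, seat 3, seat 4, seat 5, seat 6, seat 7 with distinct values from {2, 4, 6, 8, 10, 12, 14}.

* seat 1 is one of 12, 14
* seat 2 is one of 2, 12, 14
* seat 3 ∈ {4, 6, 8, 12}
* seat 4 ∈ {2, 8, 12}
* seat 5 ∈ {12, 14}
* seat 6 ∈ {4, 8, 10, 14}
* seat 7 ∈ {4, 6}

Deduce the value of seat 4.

8

The 7 variables together cover exactly {2, 4, 6, 8, 10, 12, 14} — 7 values for 7 variables — and 10 appears only in seat 6's list, so seat 6 = 10.
The 2 variables seat 1 and seat 5 are confined to {12, 14}, which locks those values in; drop them from seat 2, seat 3, seat 4.
That leaves seat 2 = 2. Eliminate 2 elsewhere: seat 4.
So seat 4 = 8.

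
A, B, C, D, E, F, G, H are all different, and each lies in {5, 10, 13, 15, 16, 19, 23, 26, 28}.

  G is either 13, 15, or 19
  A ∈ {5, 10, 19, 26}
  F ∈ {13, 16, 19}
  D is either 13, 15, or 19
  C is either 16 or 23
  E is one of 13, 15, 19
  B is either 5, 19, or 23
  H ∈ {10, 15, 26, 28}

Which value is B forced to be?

5

D, E, G share exactly the 3 values {13, 15, 19}; by pigeonhole those values go to them, so strike 13, 15, 19 from A, B, F, H.
F's domain is down to {16}, so F = 16. Strike 16 from C.
C has just one choice, so C = 23. Eliminate 23 elsewhere: B.
So B = 5.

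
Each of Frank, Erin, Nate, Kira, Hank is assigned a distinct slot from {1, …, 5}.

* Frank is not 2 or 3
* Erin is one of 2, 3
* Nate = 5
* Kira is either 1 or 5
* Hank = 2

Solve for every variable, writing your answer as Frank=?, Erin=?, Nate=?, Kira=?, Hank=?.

Frank=4, Erin=3, Nate=5, Kira=1, Hank=2

Nate's domain is down to {5}, so Nate = 5. Eliminate 5 elsewhere: Frank, Kira.
Kira has just one choice, so Kira = 1. Remove 1 from Frank.
Hank's domain is down to {2}, so Hank = 2. Remove 2 from Erin.
Frank has just one choice, so Frank = 4.
That leaves Erin = 3.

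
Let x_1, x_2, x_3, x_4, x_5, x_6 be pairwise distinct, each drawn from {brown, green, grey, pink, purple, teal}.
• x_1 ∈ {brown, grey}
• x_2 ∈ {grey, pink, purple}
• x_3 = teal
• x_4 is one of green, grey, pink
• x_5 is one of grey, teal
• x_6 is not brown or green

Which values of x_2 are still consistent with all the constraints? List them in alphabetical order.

x_3 must be teal (only option left). So x_5, x_6 can't be teal.
x_5's domain is down to {grey}, so x_5 = grey. Strike grey from x_1, x_2, x_4, x_6.
That leaves x_1 = brown.
The 3 still-open variables together cover exactly {green, pink, purple} — 3 values for 3 variables — and green appears only in x_4's list, so x_4 = green.
No further eliminations apply; x_2 can still be any of pink, purple.

pink, purple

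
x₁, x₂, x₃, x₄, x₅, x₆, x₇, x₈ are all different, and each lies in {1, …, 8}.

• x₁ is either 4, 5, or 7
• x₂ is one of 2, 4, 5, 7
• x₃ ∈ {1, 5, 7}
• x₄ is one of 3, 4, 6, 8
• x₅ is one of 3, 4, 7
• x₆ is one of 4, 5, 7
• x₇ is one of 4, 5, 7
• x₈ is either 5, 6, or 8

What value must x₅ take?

The 8 variables together cover exactly {1, 2, 3, 4, 5, 6, 7, 8} — 8 values for 8 variables — and 1 appears only in x₃'s list, so x₃ = 1.
The 7 still-open variables together cover exactly {2, 3, 4, 5, 6, 7, 8} — 7 values for 7 variables — and 2 appears only in x₂'s list, so x₂ = 2.
x₁, x₆, x₇ share exactly the 3 values {4, 5, 7}; by pigeonhole those values go to them, so strike 4, 5, 7 from x₄, x₅, x₈.
So x₅ = 3.

3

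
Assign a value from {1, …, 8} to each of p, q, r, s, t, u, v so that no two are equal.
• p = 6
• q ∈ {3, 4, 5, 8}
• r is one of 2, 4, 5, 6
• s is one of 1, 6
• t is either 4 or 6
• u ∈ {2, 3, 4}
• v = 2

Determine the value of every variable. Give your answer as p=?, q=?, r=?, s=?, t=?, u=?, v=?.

p's domain is down to {6}, so p = 6. Remove 6 from r, s, t.
That leaves s = 1.
That leaves t = 4. So q, r, u can't be 4.
v has just one choice, so v = 2. Eliminate 2 elsewhere: r, u.
r must be 5 (only option left). Remove 5 from q.
u's domain is down to {3}, so u = 3. So q can't be 3.
q must be 8 (only option left).

p=6, q=8, r=5, s=1, t=4, u=3, v=2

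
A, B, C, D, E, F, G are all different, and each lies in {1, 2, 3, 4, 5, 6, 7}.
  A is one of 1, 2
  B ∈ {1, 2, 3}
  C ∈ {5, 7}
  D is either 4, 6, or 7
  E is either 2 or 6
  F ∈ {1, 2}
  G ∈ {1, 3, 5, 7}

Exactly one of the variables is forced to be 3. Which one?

The 7 variables together cover exactly {1, 2, 3, 4, 5, 6, 7} — 7 values for 7 variables — and 4 appears only in D's list, so D = 4.
The 6 still-open variables draw from only 6 values {1, 2, 3, 5, 6, 7}, so each is used; only E can be 6, hence E = 6.
The 2 variables A and F are confined to {1, 2}, which locks those values in; drop them from B, G.
So 3 goes to B.

B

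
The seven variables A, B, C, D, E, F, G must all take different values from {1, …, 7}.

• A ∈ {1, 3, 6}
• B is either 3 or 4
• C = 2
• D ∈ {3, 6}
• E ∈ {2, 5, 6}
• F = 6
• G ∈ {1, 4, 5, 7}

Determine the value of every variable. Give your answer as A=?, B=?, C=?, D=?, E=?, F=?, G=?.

A=1, B=4, C=2, D=3, E=5, F=6, G=7

C has just one choice, so C = 2. So E can't be 2.
F has just one choice, so F = 6. So A, D, E can't be 6.
D must be 3 (only option left). Strike 3 from A, B.
E has just one choice, so E = 5. Strike 5 from G.
A has just one choice, so A = 1. So G can't be 1.
B must be 4 (only option left). Remove 4 from G.
G has just one choice, so G = 7.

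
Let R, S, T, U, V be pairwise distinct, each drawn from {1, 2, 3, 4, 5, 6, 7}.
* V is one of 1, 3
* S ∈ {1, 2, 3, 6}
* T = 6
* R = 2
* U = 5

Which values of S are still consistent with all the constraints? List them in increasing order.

R must be 2 (only option left). Remove 2 from S.
That leaves T = 6. Eliminate 6 elsewhere: S.
U has just one choice, so U = 5.
No further eliminations apply; S can still be any of 1, 3.

1, 3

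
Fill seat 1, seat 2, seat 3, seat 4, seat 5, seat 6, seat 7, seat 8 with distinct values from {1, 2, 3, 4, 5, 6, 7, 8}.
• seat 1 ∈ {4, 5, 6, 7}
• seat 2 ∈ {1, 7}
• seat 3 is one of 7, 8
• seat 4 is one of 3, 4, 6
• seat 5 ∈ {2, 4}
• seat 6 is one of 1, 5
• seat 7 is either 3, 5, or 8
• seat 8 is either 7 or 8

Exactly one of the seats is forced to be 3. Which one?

seat 7

The 8 variables together cover exactly {1, 2, 3, 4, 5, 6, 7, 8} — 8 values for 8 variables — and 2 appears only in seat 5's list, so seat 5 = 2.
seat 3 and seat 8 between them cover only {7, 8} — a naked pair. Remove those values from seat 1, seat 2, seat 7.
seat 2 must be 1 (only option left). Remove 1 from seat 6.
That leaves seat 6 = 5. Remove 5 from seat 1, seat 7.
So 3 goes to seat 7.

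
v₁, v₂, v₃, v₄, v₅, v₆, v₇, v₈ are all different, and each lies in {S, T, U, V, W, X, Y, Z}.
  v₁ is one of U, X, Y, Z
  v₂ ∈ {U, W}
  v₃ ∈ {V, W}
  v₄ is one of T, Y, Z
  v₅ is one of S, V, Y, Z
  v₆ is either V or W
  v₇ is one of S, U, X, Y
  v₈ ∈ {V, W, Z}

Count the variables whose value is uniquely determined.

The 8 variables together cover exactly {S, T, U, V, W, X, Y, Z} — 8 values for 8 variables — and T appears only in v₄'s list, so v₄ = T.
v₃ and v₆ between them cover only {V, W} — a naked pair. Remove those values from v₂, v₅, v₈.
v₂'s domain is down to {U}, so v₂ = U. So v₁, v₇ can't be U.
v₈ has just one choice, so v₈ = Z. Remove Z from v₁, v₅.
Determined: v₂=U, v₄=T, v₈=Z. The other variables each still have more than one consistent value. That makes 3.

3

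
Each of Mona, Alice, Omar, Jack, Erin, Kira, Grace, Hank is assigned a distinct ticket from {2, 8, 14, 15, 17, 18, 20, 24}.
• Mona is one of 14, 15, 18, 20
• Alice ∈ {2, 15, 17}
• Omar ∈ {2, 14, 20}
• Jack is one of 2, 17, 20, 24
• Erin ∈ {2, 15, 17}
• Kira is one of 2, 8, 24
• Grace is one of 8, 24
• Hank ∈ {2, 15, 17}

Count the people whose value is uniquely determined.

The 8 variables together cover exactly {2, 8, 14, 15, 17, 18, 20, 24} — 8 values for 8 variables — and 18 appears only in Mona's list, so Mona = 18.
The 7 still-open variables draw from only 7 values {2, 8, 14, 15, 17, 20, 24}, so each is used; only Omar can be 14, hence Omar = 14.
The 6 still-open variables draw from only 6 values {2, 8, 15, 17, 20, 24}, so each is used; only Jack can be 20, hence Jack = 20.
Alice, Erin, Hank share exactly the 3 values {2, 15, 17}; by pigeonhole those values go to them, so strike 2, 15, 17 from Kira.
Determined: Mona=18, Omar=14, Jack=20. The other people each still have more than one consistent value. That makes 3.

3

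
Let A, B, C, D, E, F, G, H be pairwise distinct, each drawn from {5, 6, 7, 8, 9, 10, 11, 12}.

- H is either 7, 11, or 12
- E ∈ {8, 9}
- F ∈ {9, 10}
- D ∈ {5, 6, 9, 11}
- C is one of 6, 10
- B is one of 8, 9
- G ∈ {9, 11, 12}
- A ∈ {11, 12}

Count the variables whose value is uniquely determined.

4

The 8 variables together cover exactly {5, 6, 7, 8, 9, 10, 11, 12} — 8 values for 8 variables — and 5 appears only in D's list, so D = 5.
Among the 7 still-open variables, 6 fits only C (and all 7 values in {6, 7, 8, 9, 10, 11, 12} must be used), so C = 6.
Among the 6 still-open variables, 7 fits only H (and all 6 values in {7, 8, 9, 10, 11, 12} must be used), so H = 7.
The 5 still-open variables draw from only 5 values {8, 9, 10, 11, 12}, so each is used; only F can be 10, hence F = 10.
B and E between them cover only {8, 9} — a naked pair. Remove those values from G.
Determined: C=6, D=5, F=10, H=7. The other variables each still have more than one consistent value. That makes 4.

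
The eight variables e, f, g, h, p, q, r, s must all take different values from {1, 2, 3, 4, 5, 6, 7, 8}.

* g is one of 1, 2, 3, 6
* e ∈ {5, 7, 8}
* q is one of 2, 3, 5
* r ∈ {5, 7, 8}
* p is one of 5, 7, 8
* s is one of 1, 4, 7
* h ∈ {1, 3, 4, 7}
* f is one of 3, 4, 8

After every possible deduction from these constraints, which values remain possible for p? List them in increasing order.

The 8 variables together cover exactly {1, 2, 3, 4, 5, 6, 7, 8} — 8 values for 8 variables — and 6 appears only in g's list, so g = 6.
The 7 still-open variables draw from only 7 values {1, 2, 3, 4, 5, 7, 8}, so each is used; only q can be 2, hence q = 2.
e, p, r share exactly the 3 values {5, 7, 8}; by pigeonhole those values go to them, so strike 5, 7, 8 from f, h, s.
No further eliminations apply; p can still be any of 5, 7, 8.

5, 7, 8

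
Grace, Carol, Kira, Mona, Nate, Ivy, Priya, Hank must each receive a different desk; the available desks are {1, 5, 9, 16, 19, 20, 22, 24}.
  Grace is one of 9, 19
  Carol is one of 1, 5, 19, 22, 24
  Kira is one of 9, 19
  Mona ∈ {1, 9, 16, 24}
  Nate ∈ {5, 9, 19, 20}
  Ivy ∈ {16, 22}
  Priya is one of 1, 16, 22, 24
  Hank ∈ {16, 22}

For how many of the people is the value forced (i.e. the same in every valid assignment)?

2

Among the 8 variables, 20 fits only Nate (and all 8 values in {1, 5, 9, 16, 19, 20, 22, 24} must be used), so Nate = 20.
The 7 still-open variables together cover exactly {1, 5, 9, 16, 19, 22, 24} — 7 values for 7 variables — and 5 appears only in Carol's list, so Carol = 5.
The 2 variables Grace and Kira are confined to {9, 19}, which locks those values in; drop them from Mona.
Ivy and Hank between them cover only {16, 22} — a naked pair. Remove those values from Mona, Priya.
Determined: Carol=5, Nate=20. The other people each still have more than one consistent value. That makes 2.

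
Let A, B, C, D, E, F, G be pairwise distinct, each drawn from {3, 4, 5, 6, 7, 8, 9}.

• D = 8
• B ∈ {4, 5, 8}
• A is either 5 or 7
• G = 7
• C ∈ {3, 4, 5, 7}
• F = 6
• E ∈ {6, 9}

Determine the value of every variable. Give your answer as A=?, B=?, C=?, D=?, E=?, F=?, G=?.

D must be 8 (only option left). So B can't be 8.
F must be 6 (only option left). So E can't be 6.
G's domain is down to {7}, so G = 7. Strike 7 from A, C.
That leaves A = 5. Eliminate 5 elsewhere: B, C.
B has just one choice, so B = 4. Remove 4 from C.
C's domain is down to {3}, so C = 3.
E has just one choice, so E = 9.

A=5, B=4, C=3, D=8, E=9, F=6, G=7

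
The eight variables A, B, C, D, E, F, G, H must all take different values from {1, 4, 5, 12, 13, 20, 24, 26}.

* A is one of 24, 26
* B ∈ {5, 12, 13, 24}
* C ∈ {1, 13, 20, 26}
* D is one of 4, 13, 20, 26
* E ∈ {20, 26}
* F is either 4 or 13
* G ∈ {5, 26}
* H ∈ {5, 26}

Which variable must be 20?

E

The 8 variables together cover exactly {1, 4, 5, 12, 13, 20, 24, 26} — 8 values for 8 variables — and 1 appears only in C's list, so C = 1.
The 7 still-open variables draw from only 7 values {4, 5, 12, 13, 20, 24, 26}, so each is used; only B can be 12, hence B = 12.
Among the 6 still-open variables, 24 fits only A (and all 6 values in {4, 5, 13, 20, 24, 26} must be used), so A = 24.
The 2 variables G and H are confined to {5, 26}, which locks those values in; drop them from D, E.
So 20 goes to E.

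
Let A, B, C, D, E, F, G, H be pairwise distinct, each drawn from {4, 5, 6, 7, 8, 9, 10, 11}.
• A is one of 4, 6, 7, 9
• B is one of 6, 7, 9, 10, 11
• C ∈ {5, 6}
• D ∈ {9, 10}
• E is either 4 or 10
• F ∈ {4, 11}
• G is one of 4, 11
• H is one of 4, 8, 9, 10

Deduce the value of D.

9

The 8 variables together cover exactly {4, 5, 6, 7, 8, 9, 10, 11} — 8 values for 8 variables — and 5 appears only in C's list, so C = 5.
Among the 7 still-open variables, 8 fits only H (and all 7 values in {4, 6, 7, 8, 9, 10, 11} must be used), so H = 8.
F and G share exactly the 2 values {4, 11}; by pigeonhole those values go to them, so strike 4, 11 from A, B, E.
E must be 10 (only option left). Strike 10 from B, D.
So D = 9.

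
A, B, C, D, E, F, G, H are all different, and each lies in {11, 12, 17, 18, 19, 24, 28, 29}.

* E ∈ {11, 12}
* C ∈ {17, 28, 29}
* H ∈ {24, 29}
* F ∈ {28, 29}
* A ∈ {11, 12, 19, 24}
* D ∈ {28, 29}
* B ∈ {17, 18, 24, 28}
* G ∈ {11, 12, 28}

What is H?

The 8 variables draw from only 8 values {11, 12, 17, 18, 19, 24, 28, 29}, so each is used; only B can be 18, hence B = 18.
Among the 7 still-open variables, 17 fits only C (and all 7 values in {11, 12, 17, 19, 24, 28, 29} must be used), so C = 17.
Among the 6 still-open variables, 19 fits only A (and all 6 values in {11, 12, 19, 24, 28, 29} must be used), so A = 19.
The 5 still-open variables together cover exactly {11, 12, 24, 28, 29} — 5 values for 5 variables — and 24 appears only in H's list, so H = 24.

24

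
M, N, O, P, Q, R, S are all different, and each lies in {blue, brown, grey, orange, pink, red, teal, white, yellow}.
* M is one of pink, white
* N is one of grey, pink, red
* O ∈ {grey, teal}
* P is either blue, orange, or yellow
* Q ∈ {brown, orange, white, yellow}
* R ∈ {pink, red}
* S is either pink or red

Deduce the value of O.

The 2 variables R and S are confined to {pink, red}, which locks those values in; drop them from M, N.
That leaves M = white. So Q can't be white.
That leaves N = grey. Strike grey from O.
So O = teal.

teal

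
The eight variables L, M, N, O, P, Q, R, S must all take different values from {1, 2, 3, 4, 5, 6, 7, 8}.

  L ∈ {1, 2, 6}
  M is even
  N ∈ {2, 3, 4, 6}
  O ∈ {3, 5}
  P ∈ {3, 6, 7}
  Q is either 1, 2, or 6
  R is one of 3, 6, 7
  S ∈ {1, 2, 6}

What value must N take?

4

The 8 variables draw from only 8 values {1, 2, 3, 4, 5, 6, 7, 8}, so each is used; only O can be 5, hence O = 5.
The 7 still-open variables together cover exactly {1, 2, 3, 4, 6, 7, 8} — 7 values for 7 variables — and 8 appears only in M's list, so M = 8.
The 6 still-open variables together cover exactly {1, 2, 3, 4, 6, 7} — 6 values for 6 variables — and 4 appears only in N's list, so N = 4.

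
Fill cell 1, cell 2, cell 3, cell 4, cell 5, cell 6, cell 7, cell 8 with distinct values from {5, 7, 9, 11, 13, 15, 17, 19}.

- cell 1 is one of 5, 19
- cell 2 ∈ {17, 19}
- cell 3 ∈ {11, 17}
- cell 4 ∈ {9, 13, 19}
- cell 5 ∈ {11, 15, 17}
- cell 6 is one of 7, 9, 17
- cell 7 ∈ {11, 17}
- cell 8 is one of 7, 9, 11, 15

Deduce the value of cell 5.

The 8 variables together cover exactly {5, 7, 9, 11, 13, 15, 17, 19} — 8 values for 8 variables — and 5 appears only in cell 1's list, so cell 1 = 5.
The 7 still-open variables together cover exactly {7, 9, 11, 13, 15, 17, 19} — 7 values for 7 variables — and 13 appears only in cell 4's list, so cell 4 = 13.
The 6 still-open variables together cover exactly {7, 9, 11, 15, 17, 19} — 6 values for 6 variables — and 19 appears only in cell 2's list, so cell 2 = 19.
The 2 variables cell 3 and cell 7 are confined to {11, 17}, which locks those values in; drop them from cell 5, cell 6, cell 8.
So cell 5 = 15.

15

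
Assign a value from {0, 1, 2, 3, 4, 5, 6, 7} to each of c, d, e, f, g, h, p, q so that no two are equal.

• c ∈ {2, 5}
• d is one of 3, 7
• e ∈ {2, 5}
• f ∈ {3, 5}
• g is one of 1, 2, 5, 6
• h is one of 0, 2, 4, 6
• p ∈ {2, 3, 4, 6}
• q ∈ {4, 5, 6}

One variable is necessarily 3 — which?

f

Among the 8 variables, 0 fits only h (and all 8 values in {0, 1, 2, 3, 4, 5, 6, 7} must be used), so h = 0.
The 7 still-open variables draw from only 7 values {1, 2, 3, 4, 5, 6, 7}, so each is used; only g can be 1, hence g = 1.
Among the 6 still-open variables, 7 fits only d (and all 6 values in {2, 3, 4, 5, 6, 7} must be used), so d = 7.
c and e between them cover only {2, 5} — a naked pair. Remove those values from f, p, q.
So 3 goes to f.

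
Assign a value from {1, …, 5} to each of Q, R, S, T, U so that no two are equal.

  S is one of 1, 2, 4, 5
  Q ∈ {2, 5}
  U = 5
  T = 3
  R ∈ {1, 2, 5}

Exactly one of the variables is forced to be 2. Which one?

Q

T has just one choice, so T = 3.
U must be 5 (only option left). So Q, R, S can't be 5.
So 2 goes to Q.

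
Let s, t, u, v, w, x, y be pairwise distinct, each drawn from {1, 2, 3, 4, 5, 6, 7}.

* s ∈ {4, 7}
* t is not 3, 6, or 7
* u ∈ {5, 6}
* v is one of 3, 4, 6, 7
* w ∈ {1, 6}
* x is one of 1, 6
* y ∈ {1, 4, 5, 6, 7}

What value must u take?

The 7 variables draw from only 7 values {1, 2, 3, 4, 5, 6, 7}, so each is used; only t can be 2, hence t = 2.
Among the 6 still-open variables, 3 fits only v (and all 6 values in {1, 3, 4, 5, 6, 7} must be used), so v = 3.
w and x between them cover only {1, 6} — a naked pair. Remove those values from u, y.
So u = 5.

5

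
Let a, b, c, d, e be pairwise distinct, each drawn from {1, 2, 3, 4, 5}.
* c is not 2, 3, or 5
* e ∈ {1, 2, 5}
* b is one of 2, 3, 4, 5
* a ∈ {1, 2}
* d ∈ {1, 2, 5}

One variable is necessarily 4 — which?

The 5 variables together cover exactly {1, 2, 3, 4, 5} — 5 values for 5 variables — and 3 appears only in b's list, so b = 3.
Among the 4 still-open variables, 4 fits only c (and all 4 values in {1, 2, 4, 5} must be used), so c = 4.

c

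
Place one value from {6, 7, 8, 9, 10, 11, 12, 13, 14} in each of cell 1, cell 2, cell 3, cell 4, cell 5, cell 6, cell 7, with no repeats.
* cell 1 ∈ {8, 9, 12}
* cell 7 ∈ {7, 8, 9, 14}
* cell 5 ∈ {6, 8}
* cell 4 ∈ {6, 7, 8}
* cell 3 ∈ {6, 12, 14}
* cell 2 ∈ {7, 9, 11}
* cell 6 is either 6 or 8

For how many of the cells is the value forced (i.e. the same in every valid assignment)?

2

Among the 7 variables, 11 fits only cell 2 (and all 7 values in {6, 7, 8, 9, 11, 12, 14} must be used), so cell 2 = 11.
The 2 variables cell 5 and cell 6 are confined to {6, 8}, which locks those values in; drop them from cell 1, cell 3, cell 4, cell 7.
cell 4's domain is down to {7}, so cell 4 = 7. Strike 7 from cell 7.
Determined: cell 2=11, cell 4=7. The other cells each still have more than one consistent value. That makes 2.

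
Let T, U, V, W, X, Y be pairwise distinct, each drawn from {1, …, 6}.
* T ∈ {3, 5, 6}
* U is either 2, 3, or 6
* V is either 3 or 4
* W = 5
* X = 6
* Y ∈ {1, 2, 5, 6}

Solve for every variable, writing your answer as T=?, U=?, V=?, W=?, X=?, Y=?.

W's domain is down to {5}, so W = 5. Remove 5 from T, Y.
X's domain is down to {6}, so X = 6. Strike 6 from T, U, Y.
T must be 3 (only option left). So U, V can't be 3.
U's domain is down to {2}, so U = 2. Remove 2 from Y.
V has just one choice, so V = 4.
Y must be 1 (only option left).

T=3, U=2, V=4, W=5, X=6, Y=1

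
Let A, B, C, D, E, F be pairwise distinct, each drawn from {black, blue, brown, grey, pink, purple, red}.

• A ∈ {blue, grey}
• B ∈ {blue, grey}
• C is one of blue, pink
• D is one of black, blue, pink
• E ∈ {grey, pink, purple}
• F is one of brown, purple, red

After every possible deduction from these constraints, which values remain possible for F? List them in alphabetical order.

A and B between them cover only {blue, grey} — a naked pair. Remove those values from C, D, E.
C must be pink (only option left). So D, E can't be pink.
D must be black (only option left).
E's domain is down to {purple}, so E = purple. Eliminate purple elsewhere: F.
No further eliminations apply; F can still be any of brown, red.

brown, red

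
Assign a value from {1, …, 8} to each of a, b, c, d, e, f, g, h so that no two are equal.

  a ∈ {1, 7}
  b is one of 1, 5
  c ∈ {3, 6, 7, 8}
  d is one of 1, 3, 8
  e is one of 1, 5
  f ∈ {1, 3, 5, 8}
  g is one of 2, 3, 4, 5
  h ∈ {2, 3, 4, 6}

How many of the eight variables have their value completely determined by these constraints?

2

The 2 variables b and e are confined to {1, 5}, which locks those values in; drop them from a, d, f, g.
That leaves a = 7. Eliminate 7 elsewhere: c.
The 2 variables d and f are confined to {3, 8}, which locks those values in; drop them from c, g, h.
c must be 6 (only option left). Strike 6 from h.
Determined: a=7, c=6. The other variables each still have more than one consistent value. That makes 2.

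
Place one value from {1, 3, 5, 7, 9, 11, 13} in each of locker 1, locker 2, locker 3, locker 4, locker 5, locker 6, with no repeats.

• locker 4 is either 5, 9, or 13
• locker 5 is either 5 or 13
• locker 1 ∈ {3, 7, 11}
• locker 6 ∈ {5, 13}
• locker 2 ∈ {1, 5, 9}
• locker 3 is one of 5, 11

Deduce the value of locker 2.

locker 5 and locker 6 between them cover only {5, 13} — a naked pair. Remove those values from locker 2, locker 3, locker 4.
locker 3 must be 11 (only option left). Remove 11 from locker 1.
locker 4's domain is down to {9}, so locker 4 = 9. Eliminate 9 elsewhere: locker 2.
So locker 2 = 1.

1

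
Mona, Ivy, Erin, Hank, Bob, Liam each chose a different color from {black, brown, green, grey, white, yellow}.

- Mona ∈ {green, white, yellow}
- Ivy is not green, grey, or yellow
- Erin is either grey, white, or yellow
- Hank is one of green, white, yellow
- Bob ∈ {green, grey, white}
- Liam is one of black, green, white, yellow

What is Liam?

black

Among the 6 variables, brown fits only Ivy (and all 6 values in {black, brown, green, grey, white, yellow} must be used), so Ivy = brown.
Among the 5 still-open variables, black fits only Liam (and all 5 values in {black, green, grey, white, yellow} must be used), so Liam = black.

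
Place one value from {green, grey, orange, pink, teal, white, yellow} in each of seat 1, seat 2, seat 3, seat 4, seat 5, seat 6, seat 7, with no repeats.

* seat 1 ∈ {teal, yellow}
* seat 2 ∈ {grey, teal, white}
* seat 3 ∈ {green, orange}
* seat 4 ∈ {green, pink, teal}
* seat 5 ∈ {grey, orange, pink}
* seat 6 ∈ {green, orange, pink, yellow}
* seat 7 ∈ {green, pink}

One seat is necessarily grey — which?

The 7 variables draw from only 7 values {green, grey, orange, pink, teal, white, yellow}, so each is used; only seat 2 can be white, hence seat 2 = white.
The 6 still-open variables together cover exactly {green, grey, orange, pink, teal, yellow} — 6 values for 6 variables — and grey appears only in seat 5's list, so seat 5 = grey.

seat 5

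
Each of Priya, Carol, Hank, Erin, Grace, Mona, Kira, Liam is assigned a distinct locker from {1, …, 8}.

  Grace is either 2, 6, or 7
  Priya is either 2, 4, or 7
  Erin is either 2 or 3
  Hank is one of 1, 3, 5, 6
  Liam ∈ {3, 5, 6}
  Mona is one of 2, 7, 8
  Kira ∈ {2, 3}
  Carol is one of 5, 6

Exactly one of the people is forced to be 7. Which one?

The 8 variables draw from only 8 values {1, 2, 3, 4, 5, 6, 7, 8}, so each is used; only Hank can be 1, hence Hank = 1.
Among the 7 still-open variables, 4 fits only Priya (and all 7 values in {2, 3, 4, 5, 6, 7, 8} must be used), so Priya = 4.
The 6 still-open variables together cover exactly {2, 3, 5, 6, 7, 8} — 6 values for 6 variables — and 8 appears only in Mona's list, so Mona = 8.
The 5 still-open variables together cover exactly {2, 3, 5, 6, 7} — 5 values for 5 variables — and 7 appears only in Grace's list, so Grace = 7.

Grace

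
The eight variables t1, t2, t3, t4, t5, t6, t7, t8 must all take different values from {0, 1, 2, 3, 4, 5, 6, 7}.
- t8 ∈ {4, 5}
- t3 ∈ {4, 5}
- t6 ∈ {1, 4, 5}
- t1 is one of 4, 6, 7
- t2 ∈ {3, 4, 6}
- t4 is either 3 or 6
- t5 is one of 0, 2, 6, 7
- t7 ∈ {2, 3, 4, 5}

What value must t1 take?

The 8 variables together cover exactly {0, 1, 2, 3, 4, 5, 6, 7} — 8 values for 8 variables — and 0 appears only in t5's list, so t5 = 0.
Among the 7 still-open variables, 1 fits only t6 (and all 7 values in {1, 2, 3, 4, 5, 6, 7} must be used), so t6 = 1.
Among the 6 still-open variables, 2 fits only t7 (and all 6 values in {2, 3, 4, 5, 6, 7} must be used), so t7 = 2.
The 5 still-open variables together cover exactly {3, 4, 5, 6, 7} — 5 values for 5 variables — and 7 appears only in t1's list, so t1 = 7.

7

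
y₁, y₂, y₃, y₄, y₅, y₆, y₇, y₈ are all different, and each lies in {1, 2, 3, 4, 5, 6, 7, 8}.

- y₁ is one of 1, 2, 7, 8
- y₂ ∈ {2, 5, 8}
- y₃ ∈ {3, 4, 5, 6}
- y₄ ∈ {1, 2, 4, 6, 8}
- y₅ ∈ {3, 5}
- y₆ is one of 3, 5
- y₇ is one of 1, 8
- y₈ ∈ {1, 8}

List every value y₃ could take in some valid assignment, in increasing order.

4, 6

The 8 variables together cover exactly {1, 2, 3, 4, 5, 6, 7, 8} — 8 values for 8 variables — and 7 appears only in y₁'s list, so y₁ = 7.
y₅ and y₆ between them cover only {3, 5} — a naked pair. Remove those values from y₂, y₃.
y₇ and y₈ between them cover only {1, 8} — a naked pair. Remove those values from y₂, y₄.
y₂ has just one choice, so y₂ = 2. Eliminate 2 elsewhere: y₄.
No further eliminations apply; y₃ can still be any of 4, 6.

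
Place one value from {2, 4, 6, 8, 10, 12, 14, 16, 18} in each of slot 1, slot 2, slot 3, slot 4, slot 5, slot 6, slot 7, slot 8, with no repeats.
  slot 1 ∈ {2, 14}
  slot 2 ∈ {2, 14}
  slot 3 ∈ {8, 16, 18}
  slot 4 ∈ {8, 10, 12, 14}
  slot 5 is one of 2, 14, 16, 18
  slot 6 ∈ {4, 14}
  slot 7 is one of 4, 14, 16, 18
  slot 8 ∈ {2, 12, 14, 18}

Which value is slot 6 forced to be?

4

Among the 8 variables, 10 fits only slot 4 (and all 8 values in {2, 4, 8, 10, 12, 14, 16, 18} must be used), so slot 4 = 10.
The 7 still-open variables together cover exactly {2, 4, 8, 12, 14, 16, 18} — 7 values for 7 variables — and 8 appears only in slot 3's list, so slot 3 = 8.
Among the 6 still-open variables, 12 fits only slot 8 (and all 6 values in {2, 4, 12, 14, 16, 18} must be used), so slot 8 = 12.
slot 1 and slot 2 between them cover only {2, 14} — a naked pair. Remove those values from slot 5, slot 6, slot 7.
So slot 6 = 4.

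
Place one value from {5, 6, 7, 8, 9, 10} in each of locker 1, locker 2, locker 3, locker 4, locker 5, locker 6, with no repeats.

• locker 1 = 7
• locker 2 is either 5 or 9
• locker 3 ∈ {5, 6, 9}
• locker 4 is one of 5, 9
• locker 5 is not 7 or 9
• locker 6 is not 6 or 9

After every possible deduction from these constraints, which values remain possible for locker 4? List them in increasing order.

5, 9

locker 1's domain is down to {7}, so locker 1 = 7. Strike 7 from locker 6.
locker 2 and locker 4 share exactly the 2 values {5, 9}; by pigeonhole those values go to them, so strike 5, 9 from locker 3, locker 5, locker 6.
locker 3 must be 6 (only option left). Strike 6 from locker 5.
No further eliminations apply; locker 4 can still be any of 5, 9.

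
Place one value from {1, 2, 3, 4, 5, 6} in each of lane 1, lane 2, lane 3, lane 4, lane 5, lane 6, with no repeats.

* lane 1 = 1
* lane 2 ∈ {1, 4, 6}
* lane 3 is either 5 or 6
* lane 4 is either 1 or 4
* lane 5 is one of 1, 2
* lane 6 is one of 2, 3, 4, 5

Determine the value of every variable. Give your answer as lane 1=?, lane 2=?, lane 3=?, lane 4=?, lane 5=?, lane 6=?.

lane 1's domain is down to {1}, so lane 1 = 1. Strike 1 from lane 2, lane 4, lane 5.
lane 4 must be 4 (only option left). Strike 4 from lane 2, lane 6.
lane 5 must be 2 (only option left). Eliminate 2 elsewhere: lane 6.
lane 2 must be 6 (only option left). Remove 6 from lane 3.
lane 3's domain is down to {5}, so lane 3 = 5. Remove 5 from lane 6.
lane 6 must be 3 (only option left).

lane 1=1, lane 2=6, lane 3=5, lane 4=4, lane 5=2, lane 6=3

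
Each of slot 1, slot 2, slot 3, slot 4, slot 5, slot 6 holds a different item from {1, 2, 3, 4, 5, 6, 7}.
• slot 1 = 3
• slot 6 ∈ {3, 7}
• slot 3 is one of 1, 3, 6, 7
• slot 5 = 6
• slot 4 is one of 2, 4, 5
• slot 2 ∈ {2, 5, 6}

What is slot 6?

slot 1 has just one choice, so slot 1 = 3. Strike 3 from slot 3, slot 6.
So slot 6 = 7.

7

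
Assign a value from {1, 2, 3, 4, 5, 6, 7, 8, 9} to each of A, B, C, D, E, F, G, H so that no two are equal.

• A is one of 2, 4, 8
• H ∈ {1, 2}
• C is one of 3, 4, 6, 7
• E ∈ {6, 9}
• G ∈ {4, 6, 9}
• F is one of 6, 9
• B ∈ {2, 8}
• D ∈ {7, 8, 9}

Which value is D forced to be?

7

The 8 variables together cover exactly {1, 2, 3, 4, 6, 7, 8, 9} — 8 values for 8 variables — and 1 appears only in H's list, so H = 1.
The 7 still-open variables draw from only 7 values {2, 3, 4, 6, 7, 8, 9}, so each is used; only C can be 3, hence C = 3.
Among the 6 still-open variables, 7 fits only D (and all 6 values in {2, 4, 6, 7, 8, 9} must be used), so D = 7.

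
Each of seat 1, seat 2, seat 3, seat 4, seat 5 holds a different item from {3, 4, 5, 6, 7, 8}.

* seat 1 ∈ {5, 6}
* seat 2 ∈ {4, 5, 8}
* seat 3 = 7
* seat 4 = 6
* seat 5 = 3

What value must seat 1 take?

5

seat 3 must be 7 (only option left).
seat 4's domain is down to {6}, so seat 4 = 6. So seat 1 can't be 6.
So seat 1 = 5.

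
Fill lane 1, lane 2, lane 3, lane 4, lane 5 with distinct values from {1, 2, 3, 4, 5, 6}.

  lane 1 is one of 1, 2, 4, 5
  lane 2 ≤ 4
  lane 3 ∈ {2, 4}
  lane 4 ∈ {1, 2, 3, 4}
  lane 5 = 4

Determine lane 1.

5

lane 5's domain is down to {4}, so lane 5 = 4. Strike 4 from lane 1, lane 2, lane 3, lane 4.
lane 3 must be 2 (only option left). So lane 1, lane 2, lane 4 can't be 2.
The 3 still-open variables draw from only 3 values {1, 3, 5}, so each is used; only lane 1 can be 5, hence lane 1 = 5.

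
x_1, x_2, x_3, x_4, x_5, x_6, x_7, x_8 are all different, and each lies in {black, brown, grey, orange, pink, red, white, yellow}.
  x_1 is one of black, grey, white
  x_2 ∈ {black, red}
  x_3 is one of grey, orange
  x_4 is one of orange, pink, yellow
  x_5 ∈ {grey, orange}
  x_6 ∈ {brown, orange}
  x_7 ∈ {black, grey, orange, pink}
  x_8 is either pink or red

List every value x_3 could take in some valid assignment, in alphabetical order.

grey, orange

Among the 8 variables, brown fits only x_6 (and all 8 values in {black, brown, grey, orange, pink, red, white, yellow} must be used), so x_6 = brown.
The 7 still-open variables draw from only 7 values {black, grey, orange, pink, red, white, yellow}, so each is used; only x_1 can be white, hence x_1 = white.
The 6 still-open variables draw from only 6 values {black, grey, orange, pink, red, yellow}, so each is used; only x_4 can be yellow, hence x_4 = yellow.
The 2 variables x_3 and x_5 are confined to {grey, orange}, which locks those values in; drop them from x_7.
No further eliminations apply; x_3 can still be any of grey, orange.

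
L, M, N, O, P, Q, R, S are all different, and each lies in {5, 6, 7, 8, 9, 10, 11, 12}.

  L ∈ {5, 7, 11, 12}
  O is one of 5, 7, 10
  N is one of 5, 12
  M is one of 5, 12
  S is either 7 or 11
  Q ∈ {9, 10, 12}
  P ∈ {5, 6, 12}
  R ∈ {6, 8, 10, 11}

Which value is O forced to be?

10

The 8 variables draw from only 8 values {5, 6, 7, 8, 9, 10, 11, 12}, so each is used; only R can be 8, hence R = 8.
The 7 still-open variables together cover exactly {5, 6, 7, 9, 10, 11, 12} — 7 values for 7 variables — and 6 appears only in P's list, so P = 6.
The 6 still-open variables draw from only 6 values {5, 7, 9, 10, 11, 12}, so each is used; only Q can be 9, hence Q = 9.
The 5 still-open variables draw from only 5 values {5, 7, 10, 11, 12}, so each is used; only O can be 10, hence O = 10.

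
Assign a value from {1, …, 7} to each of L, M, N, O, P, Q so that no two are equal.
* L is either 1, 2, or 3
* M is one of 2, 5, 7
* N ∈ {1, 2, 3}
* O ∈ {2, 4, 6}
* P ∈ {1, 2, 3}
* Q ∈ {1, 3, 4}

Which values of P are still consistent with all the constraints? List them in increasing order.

L, N, P share exactly the 3 values {1, 2, 3}; by pigeonhole those values go to them, so strike 1, 2, 3 from M, O, Q.
Q has just one choice, so Q = 4. Strike 4 from O.
O has just one choice, so O = 6.
No further eliminations apply; P can still be any of 1, 2, 3.

1, 2, 3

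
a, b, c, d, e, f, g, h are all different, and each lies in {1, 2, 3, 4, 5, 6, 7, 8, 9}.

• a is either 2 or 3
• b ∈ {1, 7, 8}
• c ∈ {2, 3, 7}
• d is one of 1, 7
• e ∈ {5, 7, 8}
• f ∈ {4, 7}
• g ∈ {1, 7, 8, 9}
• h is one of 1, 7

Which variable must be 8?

b

The 8 variables together cover exactly {1, 2, 3, 4, 5, 7, 8, 9} — 8 values for 8 variables — and 4 appears only in f's list, so f = 4.
Among the 7 still-open variables, 5 fits only e (and all 7 values in {1, 2, 3, 5, 7, 8, 9} must be used), so e = 5.
The 6 still-open variables draw from only 6 values {1, 2, 3, 7, 8, 9}, so each is used; only g can be 9, hence g = 9.
The 5 still-open variables draw from only 5 values {1, 2, 3, 7, 8}, so each is used; only b can be 8, hence b = 8.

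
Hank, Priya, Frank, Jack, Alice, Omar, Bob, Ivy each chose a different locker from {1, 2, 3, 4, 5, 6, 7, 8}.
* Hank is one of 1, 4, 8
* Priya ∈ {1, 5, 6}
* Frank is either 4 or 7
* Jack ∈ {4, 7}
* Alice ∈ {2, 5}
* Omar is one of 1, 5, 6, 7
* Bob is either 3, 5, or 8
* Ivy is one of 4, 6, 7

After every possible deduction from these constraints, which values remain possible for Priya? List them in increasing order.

Among the 8 variables, 2 fits only Alice (and all 8 values in {1, 2, 3, 4, 5, 6, 7, 8} must be used), so Alice = 2.
Among the 7 still-open variables, 3 fits only Bob (and all 7 values in {1, 3, 4, 5, 6, 7, 8} must be used), so Bob = 3.
The 6 still-open variables together cover exactly {1, 4, 5, 6, 7, 8} — 6 values for 6 variables — and 8 appears only in Hank's list, so Hank = 8.
Frank and Jack between them cover only {4, 7} — a naked pair. Remove those values from Omar, Ivy.
Ivy's domain is down to {6}, so Ivy = 6. Strike 6 from Priya, Omar.
No further eliminations apply; Priya can still be any of 1, 5.

1, 5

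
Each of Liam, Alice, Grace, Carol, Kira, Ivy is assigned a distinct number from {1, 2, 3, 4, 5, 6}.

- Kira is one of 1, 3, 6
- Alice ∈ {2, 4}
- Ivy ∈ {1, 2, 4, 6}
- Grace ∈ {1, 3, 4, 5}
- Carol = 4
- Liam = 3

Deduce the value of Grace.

Liam must be 3 (only option left). So Grace, Kira can't be 3.
Carol must be 4 (only option left). Remove 4 from Alice, Grace, Ivy.
Alice has just one choice, so Alice = 2. So Ivy can't be 2.
Among the 3 still-open variables, 5 fits only Grace (and all 3 values in {1, 5, 6} must be used), so Grace = 5.

5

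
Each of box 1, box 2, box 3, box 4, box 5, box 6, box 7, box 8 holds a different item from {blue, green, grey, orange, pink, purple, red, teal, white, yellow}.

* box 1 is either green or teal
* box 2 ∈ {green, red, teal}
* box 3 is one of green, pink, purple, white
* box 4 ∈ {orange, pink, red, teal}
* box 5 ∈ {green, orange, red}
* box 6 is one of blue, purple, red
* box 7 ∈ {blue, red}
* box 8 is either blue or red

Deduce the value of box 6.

The 8 variables together cover exactly {blue, green, orange, pink, purple, red, teal, white} — 8 values for 8 variables — and white appears only in box 3's list, so box 3 = white.
The 7 still-open variables draw from only 7 values {blue, green, orange, pink, purple, red, teal}, so each is used; only box 4 can be pink, hence box 4 = pink.
The 6 still-open variables together cover exactly {blue, green, orange, purple, red, teal} — 6 values for 6 variables — and orange appears only in box 5's list, so box 5 = orange.
The 5 still-open variables together cover exactly {blue, green, purple, red, teal} — 5 values for 5 variables — and purple appears only in box 6's list, so box 6 = purple.

purple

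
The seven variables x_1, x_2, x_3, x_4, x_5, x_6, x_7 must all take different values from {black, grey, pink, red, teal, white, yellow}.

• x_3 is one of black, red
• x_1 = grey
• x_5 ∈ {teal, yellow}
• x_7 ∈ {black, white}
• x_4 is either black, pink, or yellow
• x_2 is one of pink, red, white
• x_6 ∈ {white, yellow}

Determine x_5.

x_1 has just one choice, so x_1 = grey.
The 6 still-open variables together cover exactly {black, pink, red, teal, white, yellow} — 6 values for 6 variables — and teal appears only in x_5's list, so x_5 = teal.

teal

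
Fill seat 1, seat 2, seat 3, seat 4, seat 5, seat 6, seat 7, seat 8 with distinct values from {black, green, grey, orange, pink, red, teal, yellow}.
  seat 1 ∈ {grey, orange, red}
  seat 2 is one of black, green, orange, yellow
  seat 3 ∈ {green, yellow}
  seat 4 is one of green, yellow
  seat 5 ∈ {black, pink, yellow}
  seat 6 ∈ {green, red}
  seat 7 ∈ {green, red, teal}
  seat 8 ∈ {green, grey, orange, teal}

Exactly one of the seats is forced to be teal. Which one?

seat 7

The 8 variables draw from only 8 values {black, green, grey, orange, pink, red, teal, yellow}, so each is used; only seat 5 can be pink, hence seat 5 = pink.
Among the 7 still-open variables, black fits only seat 2 (and all 7 values in {black, green, grey, orange, red, teal, yellow} must be used), so seat 2 = black.
seat 3 and seat 4 between them cover only {green, yellow} — a naked pair. Remove those values from seat 6, seat 7, seat 8.
That leaves seat 6 = red. Eliminate red elsewhere: seat 1, seat 7.
So teal goes to seat 7.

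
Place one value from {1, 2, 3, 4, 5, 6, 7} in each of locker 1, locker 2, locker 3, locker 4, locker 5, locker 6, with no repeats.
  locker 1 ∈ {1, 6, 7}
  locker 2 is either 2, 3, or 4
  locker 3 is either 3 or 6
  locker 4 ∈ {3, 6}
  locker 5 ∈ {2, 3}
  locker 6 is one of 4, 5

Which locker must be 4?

locker 2

locker 3 and locker 4 between them cover only {3, 6} — a naked pair. Remove those values from locker 1, locker 2, locker 5.
locker 5 must be 2 (only option left). Eliminate 2 elsewhere: locker 2.
So 4 goes to locker 2.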